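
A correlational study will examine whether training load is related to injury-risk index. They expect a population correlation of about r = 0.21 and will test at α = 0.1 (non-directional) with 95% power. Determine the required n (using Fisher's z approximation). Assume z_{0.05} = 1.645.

n = 242

Fisher's z: C = ½·ln((1+r)/(1−r)) = ½·ln(1.5316) = 0.2132.
n = ((z_{α/2} + z_β)/C)² + 3.
(1.645 + 1.645) / 0.2132 = 3.290 / 0.2132 = 15.432.
n = 15.432² + 3 = 238.13 + 3 = 241.1.
Round up.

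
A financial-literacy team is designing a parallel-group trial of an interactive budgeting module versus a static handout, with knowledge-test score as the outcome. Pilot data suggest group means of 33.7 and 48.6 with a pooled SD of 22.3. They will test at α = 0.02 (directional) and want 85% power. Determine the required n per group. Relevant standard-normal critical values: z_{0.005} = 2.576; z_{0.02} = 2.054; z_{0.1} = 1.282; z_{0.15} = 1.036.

n = 43 per group

Cohen's d = |M₁ − M₂| / SD_pooled = |33.7 − 48.6| / 22.3 = 14.9 / 22.3 = 0.668.
For two independent groups with equal n: n = 2·((z_{α} + z_β) / d)².
z_{α} + z_β = 2.054 + 1.036 = 3.090.
n = 2 × (3.090 / 0.668)² = 2 × 4.626² = 2 × 21.40 = 42.8.
Round up to the next whole participant.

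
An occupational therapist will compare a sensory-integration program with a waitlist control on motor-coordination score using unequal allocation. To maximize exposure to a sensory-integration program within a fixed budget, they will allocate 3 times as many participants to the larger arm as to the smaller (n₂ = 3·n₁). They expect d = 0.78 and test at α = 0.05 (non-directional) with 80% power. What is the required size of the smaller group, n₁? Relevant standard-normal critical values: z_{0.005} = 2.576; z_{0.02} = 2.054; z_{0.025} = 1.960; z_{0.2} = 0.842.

n₁ = 18

With allocation ratio k = n₂/n₁ = 3, Var(x̄₁−x̄₂) = σ²(1/n₁ + 1/(k·n₁)) = σ²·(k+1)/(k·n₁).
So n₁ = (1 + 1/k)·((z_{α/2} + z_β)/d)² = 1.333 × (2.802/0.78)².
n₁ = 1.333 × 12.90 = 17.2.
Round up: n₁ = 18, giving n₂ = 3 × 18 = 54.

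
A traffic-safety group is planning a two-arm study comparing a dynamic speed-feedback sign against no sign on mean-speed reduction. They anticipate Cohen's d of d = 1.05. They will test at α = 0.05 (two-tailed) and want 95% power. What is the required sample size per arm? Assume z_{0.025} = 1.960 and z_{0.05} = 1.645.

n = 24 per group

For two independent groups with equal n: n = 2·((z_{α/2} + z_β) / d)².
z_{α/2} + z_β = 1.960 + 1.645 = 3.605.
n = 2 × (3.605 / 1.05)² = 2 × 3.433² = 2 × 11.79 = 23.6.
Round up to the next whole participant.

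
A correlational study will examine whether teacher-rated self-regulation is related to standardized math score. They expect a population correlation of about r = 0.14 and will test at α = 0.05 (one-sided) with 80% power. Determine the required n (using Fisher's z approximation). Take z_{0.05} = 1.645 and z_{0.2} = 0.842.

Fisher's z: C = ½·ln((1+r)/(1−r)) = ½·ln(1.3256) = 0.1409.
n = ((z_{α} + z_β)/C)² + 3.
(1.645 + 0.842) / 0.1409 = 2.487 / 0.1409 = 17.651.
n = 17.651² + 3 = 311.55 + 3 = 314.6.
Round up.

n = 315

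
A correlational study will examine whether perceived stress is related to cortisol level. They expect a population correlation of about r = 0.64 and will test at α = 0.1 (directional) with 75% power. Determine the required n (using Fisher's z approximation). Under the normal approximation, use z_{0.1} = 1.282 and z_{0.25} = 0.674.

n = 10

Fisher's z: C = ½·ln((1+r)/(1−r)) = ½·ln(4.5556) = 0.7582.
n = ((z_{α} + z_β)/C)² + 3.
(1.282 + 0.674) / 0.7582 = 1.956 / 0.7582 = 2.580.
n = 2.580² + 3 = 6.66 + 3 = 9.7.
Round up.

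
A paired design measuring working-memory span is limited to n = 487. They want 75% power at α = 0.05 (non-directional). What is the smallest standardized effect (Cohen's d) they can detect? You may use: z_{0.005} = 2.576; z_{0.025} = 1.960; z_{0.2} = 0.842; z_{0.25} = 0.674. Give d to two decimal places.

For a single sample (or paired design) of n = 487: d_min = (z_{α/2} + z_β)/√n.
z-sum = 1.960 + 0.674 = 2.634.
d_min = 2.634 / √487 = 2.634 / 22.068 = 0.119.

d_min ≈ 0.12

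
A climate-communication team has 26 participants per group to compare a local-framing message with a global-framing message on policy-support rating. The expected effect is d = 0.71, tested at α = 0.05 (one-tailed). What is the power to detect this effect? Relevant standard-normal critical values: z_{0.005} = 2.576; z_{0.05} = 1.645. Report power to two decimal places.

power ≈ 0.82

For two equal groups, power = Φ(d·√(n/2) − z_{α}).
d·√(n/2) = 0.71 × √(26/2) = 0.71 × 3.606 = 2.560.
z_β = 2.560 − 1.645 = 0.915.
Power = Φ(0.915) = 0.820.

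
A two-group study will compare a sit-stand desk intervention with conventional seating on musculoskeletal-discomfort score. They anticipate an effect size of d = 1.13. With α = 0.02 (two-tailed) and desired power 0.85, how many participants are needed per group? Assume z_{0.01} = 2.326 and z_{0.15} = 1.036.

n = 18 per group

For two independent groups with equal n: n = 2·((z_{α/2} + z_β) / d)².
z_{α/2} + z_β = 2.326 + 1.036 = 3.362.
n = 2 × (3.362 / 1.13)² = 2 × 2.975² = 2 × 8.85 = 17.7.
Round up to the next whole participant.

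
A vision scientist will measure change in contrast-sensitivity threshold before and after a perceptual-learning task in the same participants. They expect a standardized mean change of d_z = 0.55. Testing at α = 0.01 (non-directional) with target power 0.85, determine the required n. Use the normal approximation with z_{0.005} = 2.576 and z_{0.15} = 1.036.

n = 44 pairs

For a paired (one-sample on differences) test: n = ((z_{α/2} + z_β) / d)².
z_{α/2} + z_β = 2.576 + 1.036 = 3.612.
n = (3.612 / 0.55)² = 6.567² = 43.13.
Round up.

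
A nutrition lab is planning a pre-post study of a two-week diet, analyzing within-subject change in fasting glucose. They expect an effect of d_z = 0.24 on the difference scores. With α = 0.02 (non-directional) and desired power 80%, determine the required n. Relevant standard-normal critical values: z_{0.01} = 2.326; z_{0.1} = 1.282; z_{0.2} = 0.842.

n = 175 pairs

For a paired (one-sample on differences) test: n = ((z_{α/2} + z_β) / d)².
z_{α/2} + z_β = 2.326 + 0.842 = 3.168.
n = (3.168 / 0.24)² = 13.200² = 174.24.
Round up.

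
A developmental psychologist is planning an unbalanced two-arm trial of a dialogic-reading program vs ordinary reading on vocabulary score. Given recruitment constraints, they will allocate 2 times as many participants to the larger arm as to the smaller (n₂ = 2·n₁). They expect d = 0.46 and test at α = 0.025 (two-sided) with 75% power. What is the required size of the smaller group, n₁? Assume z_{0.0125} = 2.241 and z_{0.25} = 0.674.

With allocation ratio k = n₂/n₁ = 2, Var(x̄₁−x̄₂) = σ²(1/n₁ + 1/(k·n₁)) = σ²·(k+1)/(k·n₁).
So n₁ = (1 + 1/k)·((z_{α/2} + z_β)/d)² = 1.500 × (2.915/0.46)².
n₁ = 1.500 × 40.16 = 60.2.
Round up: n₁ = 61, giving n₂ = 2 × 61 = 122.

n₁ = 61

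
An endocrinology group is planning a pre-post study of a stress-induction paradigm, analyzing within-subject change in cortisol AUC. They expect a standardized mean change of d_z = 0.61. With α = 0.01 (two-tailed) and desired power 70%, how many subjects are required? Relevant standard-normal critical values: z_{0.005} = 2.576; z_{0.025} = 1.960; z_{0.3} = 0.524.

For a paired (one-sample on differences) test: n = ((z_{α/2} + z_β) / d)².
z_{α/2} + z_β = 2.576 + 0.524 = 3.100.
n = (3.100 / 0.61)² = 5.082² = 25.83.
Round up.

n = 26 pairs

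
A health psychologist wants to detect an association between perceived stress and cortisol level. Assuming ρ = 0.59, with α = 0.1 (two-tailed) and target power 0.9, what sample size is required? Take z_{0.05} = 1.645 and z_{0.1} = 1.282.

Fisher's z: C = ½·ln((1+r)/(1−r)) = ½·ln(3.8780) = 0.6777.
n = ((z_{α/2} + z_β)/C)² + 3.
(1.645 + 1.282) / 0.6777 = 2.927 / 0.6777 = 4.319.
n = 4.319² + 3 = 18.65 + 3 = 21.7.
Round up.

n = 22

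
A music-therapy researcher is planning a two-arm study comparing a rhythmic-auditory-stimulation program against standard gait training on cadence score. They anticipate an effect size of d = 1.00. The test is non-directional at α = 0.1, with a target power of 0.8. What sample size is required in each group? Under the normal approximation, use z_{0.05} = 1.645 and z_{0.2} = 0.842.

n = 13 per group

For two independent groups with equal n: n = 2·((z_{α/2} + z_β) / d)².
z_{α/2} + z_β = 1.645 + 0.842 = 2.487.
n = 2 × (2.487 / 1.00)² = 2 × 2.487² = 2 × 6.19 = 12.4.
Round up to the next whole participant.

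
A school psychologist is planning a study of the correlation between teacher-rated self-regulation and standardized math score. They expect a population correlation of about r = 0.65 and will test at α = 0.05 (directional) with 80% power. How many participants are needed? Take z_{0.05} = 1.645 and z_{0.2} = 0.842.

n = 14

Fisher's z: C = ½·ln((1+r)/(1−r)) = ½·ln(4.7143) = 0.7753.
n = ((z_{α} + z_β)/C)² + 3.
(1.645 + 0.842) / 0.7753 = 2.487 / 0.7753 = 3.208.
n = 3.208² + 3 = 10.29 + 3 = 13.3.
Round up.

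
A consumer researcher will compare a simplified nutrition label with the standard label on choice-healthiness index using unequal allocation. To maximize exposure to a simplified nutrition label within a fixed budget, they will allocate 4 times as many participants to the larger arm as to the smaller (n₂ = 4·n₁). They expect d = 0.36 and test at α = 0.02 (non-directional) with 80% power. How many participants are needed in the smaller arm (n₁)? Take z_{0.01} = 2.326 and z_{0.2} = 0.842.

With allocation ratio k = n₂/n₁ = 4, Var(x̄₁−x̄₂) = σ²(1/n₁ + 1/(k·n₁)) = σ²·(k+1)/(k·n₁).
So n₁ = (1 + 1/k)·((z_{α/2} + z_β)/d)² = 1.250 × (3.168/0.36)².
n₁ = 1.250 × 77.44 = 96.8.
Round up: n₁ = 97, giving n₂ = 4 × 97 = 388.

n₁ = 97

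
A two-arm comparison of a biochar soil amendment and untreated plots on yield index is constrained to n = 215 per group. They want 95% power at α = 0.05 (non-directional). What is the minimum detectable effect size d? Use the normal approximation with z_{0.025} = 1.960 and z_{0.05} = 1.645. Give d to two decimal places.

For two independent groups of n = 215 each: d_min = (z_{α/2} + z_β)·√(2/n).
z-sum = 1.960 + 1.645 = 3.605.
d_min = 3.605 × √(2/215) = 3.605 × 0.0964 = 0.348.

d_min ≈ 0.35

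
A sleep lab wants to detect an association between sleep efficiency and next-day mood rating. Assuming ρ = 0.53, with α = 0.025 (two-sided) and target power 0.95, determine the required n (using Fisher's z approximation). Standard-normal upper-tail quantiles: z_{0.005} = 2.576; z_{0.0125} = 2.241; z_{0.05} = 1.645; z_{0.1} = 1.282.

n = 47

Fisher's z: C = ½·ln((1+r)/(1−r)) = ½·ln(3.2553) = 0.5901.
n = ((z_{α/2} + z_β)/C)² + 3.
(2.241 + 1.645) / 0.5901 = 3.886 / 0.5901 = 6.585.
n = 6.585² + 3 = 43.37 + 3 = 46.4.
Round up.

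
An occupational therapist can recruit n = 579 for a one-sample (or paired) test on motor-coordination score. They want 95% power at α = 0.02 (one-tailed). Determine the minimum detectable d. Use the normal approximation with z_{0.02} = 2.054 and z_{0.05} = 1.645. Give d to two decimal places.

For a single sample (or paired design) of n = 579: d_min = (z_{α} + z_β)/√n.
z-sum = 2.054 + 1.645 = 3.699.
d_min = 3.699 / √579 = 3.699 / 24.062 = 0.154.

d_min ≈ 0.15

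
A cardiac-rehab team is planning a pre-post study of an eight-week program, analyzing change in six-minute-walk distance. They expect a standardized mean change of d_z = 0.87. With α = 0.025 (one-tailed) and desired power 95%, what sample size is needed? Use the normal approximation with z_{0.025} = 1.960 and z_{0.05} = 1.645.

For a paired (one-sample on differences) test: n = ((z_{α} + z_β) / d)².
z_{α} + z_β = 1.960 + 1.645 = 3.605.
n = (3.605 / 0.87)² = 4.144² = 17.17.
Round up.

n = 18 pairs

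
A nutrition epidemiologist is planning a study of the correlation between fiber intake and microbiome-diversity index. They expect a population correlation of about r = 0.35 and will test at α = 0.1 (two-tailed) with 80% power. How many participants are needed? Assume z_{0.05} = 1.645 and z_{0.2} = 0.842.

n = 50

Fisher's z: C = ½·ln((1+r)/(1−r)) = ½·ln(2.0769) = 0.3654.
n = ((z_{α/2} + z_β)/C)² + 3.
(1.645 + 0.842) / 0.3654 = 2.487 / 0.3654 = 6.806.
n = 6.806² + 3 = 46.32 + 3 = 49.3.
Round up.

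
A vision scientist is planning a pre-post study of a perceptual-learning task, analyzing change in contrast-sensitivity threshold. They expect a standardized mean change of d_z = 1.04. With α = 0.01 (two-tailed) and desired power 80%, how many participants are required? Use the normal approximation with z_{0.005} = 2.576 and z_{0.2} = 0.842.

n = 11 pairs

For a paired (one-sample on differences) test: n = ((z_{α/2} + z_β) / d)².
z_{α/2} + z_β = 2.576 + 0.842 = 3.418.
n = (3.418 / 1.04)² = 3.287² = 10.80.
Round up.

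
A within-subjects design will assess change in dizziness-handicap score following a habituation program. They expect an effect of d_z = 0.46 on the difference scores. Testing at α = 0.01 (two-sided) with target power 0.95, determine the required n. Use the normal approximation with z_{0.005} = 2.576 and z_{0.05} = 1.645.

n = 85 pairs

For a paired (one-sample on differences) test: n = ((z_{α/2} + z_β) / d)².
z_{α/2} + z_β = 2.576 + 1.645 = 4.221.
n = (4.221 / 0.46)² = 9.176² = 84.20.
Round up.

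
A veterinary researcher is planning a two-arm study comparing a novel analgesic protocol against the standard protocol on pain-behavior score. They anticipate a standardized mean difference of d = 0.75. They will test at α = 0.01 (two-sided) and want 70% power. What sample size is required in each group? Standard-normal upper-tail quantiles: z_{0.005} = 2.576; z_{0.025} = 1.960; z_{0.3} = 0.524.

For two independent groups with equal n: n = 2·((z_{α/2} + z_β) / d)².
z_{α/2} + z_β = 2.576 + 0.524 = 3.100.
n = 2 × (3.100 / 0.75)² = 2 × 4.133² = 2 × 17.08 = 34.2.
Round up to the next whole participant.

n = 35 per group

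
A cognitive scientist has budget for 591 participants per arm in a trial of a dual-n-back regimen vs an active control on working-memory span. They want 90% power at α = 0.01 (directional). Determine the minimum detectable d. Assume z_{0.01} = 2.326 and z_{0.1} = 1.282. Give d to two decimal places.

For two independent groups of n = 591 each: d_min = (z_{α} + z_β)·√(2/n).
z-sum = 2.326 + 1.282 = 3.608.
d_min = 3.608 × √(2/591) = 3.608 × 0.0582 = 0.210.

d_min ≈ 0.21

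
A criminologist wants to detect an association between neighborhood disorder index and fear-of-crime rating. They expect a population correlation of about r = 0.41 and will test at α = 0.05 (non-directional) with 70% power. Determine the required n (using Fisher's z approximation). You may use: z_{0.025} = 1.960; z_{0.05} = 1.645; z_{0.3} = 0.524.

Fisher's z: C = ½·ln((1+r)/(1−r)) = ½·ln(2.3898) = 0.4356.
n = ((z_{α/2} + z_β)/C)² + 3.
(1.960 + 0.524) / 0.4356 = 2.484 / 0.4356 = 5.702.
n = 5.702² + 3 = 32.52 + 3 = 35.5.
Round up.

n = 36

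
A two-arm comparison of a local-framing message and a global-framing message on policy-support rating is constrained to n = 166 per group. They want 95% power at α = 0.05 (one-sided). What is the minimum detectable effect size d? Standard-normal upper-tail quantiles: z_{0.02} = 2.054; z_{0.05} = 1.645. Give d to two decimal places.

d_min ≈ 0.36

For two independent groups of n = 166 each: d_min = (z_{α} + z_β)·√(2/n).
z-sum = 1.645 + 1.645 = 3.290.
d_min = 3.290 × √(2/166) = 3.290 × 0.1098 = 0.361.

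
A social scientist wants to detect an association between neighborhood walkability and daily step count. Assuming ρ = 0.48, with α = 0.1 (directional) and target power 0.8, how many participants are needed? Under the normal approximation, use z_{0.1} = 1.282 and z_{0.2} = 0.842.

Fisher's z: C = ½·ln((1+r)/(1−r)) = ½·ln(2.8462) = 0.5230.
n = ((z_{α} + z_β)/C)² + 3.
(1.282 + 0.842) / 0.5230 = 2.124 / 0.5230 = 4.061.
n = 4.061² + 3 = 16.49 + 3 = 19.5.
Round up.

n = 20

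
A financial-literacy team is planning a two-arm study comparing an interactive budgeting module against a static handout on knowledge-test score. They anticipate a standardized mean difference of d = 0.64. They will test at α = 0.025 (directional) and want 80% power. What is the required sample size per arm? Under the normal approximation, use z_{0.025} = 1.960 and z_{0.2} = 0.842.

n = 39 per group

For two independent groups with equal n: n = 2·((z_{α} + z_β) / d)².
z_{α} + z_β = 1.960 + 0.842 = 2.802.
n = 2 × (2.802 / 0.64)² = 2 × 4.378² = 2 × 19.17 = 38.3.
Round up to the next whole participant.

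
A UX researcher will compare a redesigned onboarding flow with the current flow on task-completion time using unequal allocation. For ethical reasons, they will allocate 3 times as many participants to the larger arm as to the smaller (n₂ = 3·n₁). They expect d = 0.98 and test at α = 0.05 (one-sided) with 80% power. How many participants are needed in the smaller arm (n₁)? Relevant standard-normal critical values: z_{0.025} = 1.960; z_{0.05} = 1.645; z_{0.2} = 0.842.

With allocation ratio k = n₂/n₁ = 3, Var(x̄₁−x̄₂) = σ²(1/n₁ + 1/(k·n₁)) = σ²·(k+1)/(k·n₁).
So n₁ = (1 + 1/k)·((z_{α} + z_β)/d)² = 1.333 × (2.487/0.98)².
n₁ = 1.333 × 6.44 = 8.6.
Round up: n₁ = 9, giving n₂ = 3 × 9 = 27.

n₁ = 9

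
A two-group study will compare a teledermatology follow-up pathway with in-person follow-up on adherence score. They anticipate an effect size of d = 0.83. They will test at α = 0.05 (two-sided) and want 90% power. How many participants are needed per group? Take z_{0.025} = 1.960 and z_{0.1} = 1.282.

n = 31 per group

For two independent groups with equal n: n = 2·((z_{α/2} + z_β) / d)².
z_{α/2} + z_β = 1.960 + 1.282 = 3.242.
n = 2 × (3.242 / 0.83)² = 2 × 3.906² = 2 × 15.26 = 30.5.
Round up to the next whole participant.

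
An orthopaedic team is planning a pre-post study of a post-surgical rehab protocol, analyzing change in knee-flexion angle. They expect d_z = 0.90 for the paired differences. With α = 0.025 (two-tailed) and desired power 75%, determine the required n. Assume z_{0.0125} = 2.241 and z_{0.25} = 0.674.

n = 11 pairs

For a paired (one-sample on differences) test: n = ((z_{α/2} + z_β) / d)².
z_{α/2} + z_β = 2.241 + 0.674 = 2.915.
n = (2.915 / 0.90)² = 3.239² = 10.49.
Round up.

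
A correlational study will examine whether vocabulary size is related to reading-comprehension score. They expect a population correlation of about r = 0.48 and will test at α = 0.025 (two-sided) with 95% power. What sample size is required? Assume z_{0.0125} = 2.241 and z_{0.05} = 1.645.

Fisher's z: C = ½·ln((1+r)/(1−r)) = ½·ln(2.8462) = 0.5230.
n = ((z_{α/2} + z_β)/C)² + 3.
(2.241 + 1.645) / 0.5230 = 3.886 / 0.5230 = 7.430.
n = 7.430² + 3 = 55.21 + 3 = 58.2.
Round up.

n = 59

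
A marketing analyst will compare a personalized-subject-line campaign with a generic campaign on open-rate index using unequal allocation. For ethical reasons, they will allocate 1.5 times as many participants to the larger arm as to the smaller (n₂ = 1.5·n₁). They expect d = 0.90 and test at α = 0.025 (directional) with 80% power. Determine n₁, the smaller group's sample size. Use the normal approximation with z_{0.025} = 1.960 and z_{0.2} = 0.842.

n₁ = 17

With allocation ratio k = n₂/n₁ = 1.5, Var(x̄₁−x̄₂) = σ²(1/n₁ + 1/(k·n₁)) = σ²·(k+1)/(k·n₁).
So n₁ = (1 + 1/k)·((z_{α} + z_β)/d)² = 1.667 × (2.802/0.90)².
n₁ = 1.667 × 9.69 = 16.2.
Round up: n₁ = 17, giving n₂ = ⌈1.5 × 17⌉ = ⌈25.5⌉ = 26.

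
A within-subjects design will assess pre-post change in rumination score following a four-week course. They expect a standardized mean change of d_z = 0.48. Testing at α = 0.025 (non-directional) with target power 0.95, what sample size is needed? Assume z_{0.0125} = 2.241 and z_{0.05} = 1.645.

n = 66 pairs

For a paired (one-sample on differences) test: n = ((z_{α/2} + z_β) / d)².
z_{α/2} + z_β = 2.241 + 1.645 = 3.886.
n = (3.886 / 0.48)² = 8.096² = 65.54.
Round up.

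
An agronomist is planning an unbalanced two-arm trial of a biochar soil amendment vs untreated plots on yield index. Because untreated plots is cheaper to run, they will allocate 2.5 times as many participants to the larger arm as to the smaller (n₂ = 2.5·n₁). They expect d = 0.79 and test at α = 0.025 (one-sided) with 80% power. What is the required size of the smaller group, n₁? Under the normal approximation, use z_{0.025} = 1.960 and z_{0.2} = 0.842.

n₁ = 18

With allocation ratio k = n₂/n₁ = 2.5, Var(x̄₁−x̄₂) = σ²(1/n₁ + 1/(k·n₁)) = σ²·(k+1)/(k·n₁).
So n₁ = (1 + 1/k)·((z_{α} + z_β)/d)² = 1.400 × (2.802/0.79)².
n₁ = 1.400 × 12.58 = 17.6.
Round up: n₁ = 18, giving n₂ = 2.5 × 18 = 45.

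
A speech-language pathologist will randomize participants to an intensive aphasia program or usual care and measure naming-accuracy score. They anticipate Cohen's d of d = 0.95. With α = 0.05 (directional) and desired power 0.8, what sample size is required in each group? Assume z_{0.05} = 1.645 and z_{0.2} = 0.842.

For two independent groups with equal n: n = 2·((z_{α} + z_β) / d)².
z_{α} + z_β = 1.645 + 0.842 = 2.487.
n = 2 × (2.487 / 0.95)² = 2 × 2.618² = 2 × 6.85 = 13.7.
Round up to the next whole participant.

n = 14 per group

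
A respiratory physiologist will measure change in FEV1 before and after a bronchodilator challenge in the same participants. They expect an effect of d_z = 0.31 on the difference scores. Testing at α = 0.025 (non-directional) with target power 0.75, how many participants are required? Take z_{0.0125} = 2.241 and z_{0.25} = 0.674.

n = 89 pairs

For a paired (one-sample on differences) test: n = ((z_{α/2} + z_β) / d)².
z_{α/2} + z_β = 2.241 + 0.674 = 2.915.
n = (2.915 / 0.31)² = 9.403² = 88.42.
Round up.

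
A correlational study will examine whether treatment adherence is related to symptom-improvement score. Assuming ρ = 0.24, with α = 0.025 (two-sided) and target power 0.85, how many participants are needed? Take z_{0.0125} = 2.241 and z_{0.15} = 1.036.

Fisher's z: C = ½·ln((1+r)/(1−r)) = ½·ln(1.6316) = 0.2448.
n = ((z_{α/2} + z_β)/C)² + 3.
(2.241 + 1.036) / 0.2448 = 3.277 / 0.2448 = 13.386.
n = 13.386² + 3 = 179.20 + 3 = 182.2.
Round up.

n = 183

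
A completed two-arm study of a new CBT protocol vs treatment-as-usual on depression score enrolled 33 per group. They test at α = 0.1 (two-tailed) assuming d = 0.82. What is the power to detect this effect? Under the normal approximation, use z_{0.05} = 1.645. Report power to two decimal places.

power ≈ 0.95

For two equal groups, power = Φ(d·√(n/2) − z_{α/2}).
d·√(n/2) = 0.82 × √(33/2) = 0.82 × 4.062 = 3.331.
z_β = 3.331 − 1.645 = 1.686.
Power = Φ(1.686) = 0.954.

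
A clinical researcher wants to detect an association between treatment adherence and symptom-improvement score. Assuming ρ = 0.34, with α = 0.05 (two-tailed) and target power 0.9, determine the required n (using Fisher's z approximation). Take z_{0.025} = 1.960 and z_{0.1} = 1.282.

Fisher's z: C = ½·ln((1+r)/(1−r)) = ½·ln(2.0303) = 0.3541.
n = ((z_{α/2} + z_β)/C)² + 3.
(1.960 + 1.282) / 0.3541 = 3.242 / 0.3541 = 9.156.
n = 9.156² + 3 = 83.83 + 3 = 86.8.
Round up.

n = 87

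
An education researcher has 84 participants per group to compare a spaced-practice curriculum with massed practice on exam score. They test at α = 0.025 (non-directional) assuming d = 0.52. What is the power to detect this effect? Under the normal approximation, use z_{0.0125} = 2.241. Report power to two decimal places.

For two equal groups, power = Φ(d·√(n/2) − z_{α/2}).
d·√(n/2) = 0.52 × √(84/2) = 0.52 × 6.481 = 3.370.
z_β = 3.370 − 2.241 = 1.129.
Power = Φ(1.129) = 0.871.

power ≈ 0.87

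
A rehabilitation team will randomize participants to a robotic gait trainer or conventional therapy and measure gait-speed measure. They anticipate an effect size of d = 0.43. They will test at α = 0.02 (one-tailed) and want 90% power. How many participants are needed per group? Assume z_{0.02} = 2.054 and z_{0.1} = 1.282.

For two independent groups with equal n: n = 2·((z_{α} + z_β) / d)².
z_{α} + z_β = 2.054 + 1.282 = 3.336.
n = 2 × (3.336 / 0.43)² = 2 × 7.758² = 2 × 60.19 = 120.4.
Round up to the next whole participant.

n = 121 per group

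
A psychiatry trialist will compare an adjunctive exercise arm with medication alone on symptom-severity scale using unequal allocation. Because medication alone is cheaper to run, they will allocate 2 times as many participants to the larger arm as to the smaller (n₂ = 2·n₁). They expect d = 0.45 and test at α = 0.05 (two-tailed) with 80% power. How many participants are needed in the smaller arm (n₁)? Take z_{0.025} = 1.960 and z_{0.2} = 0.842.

n₁ = 59

With allocation ratio k = n₂/n₁ = 2, Var(x̄₁−x̄₂) = σ²(1/n₁ + 1/(k·n₁)) = σ²·(k+1)/(k·n₁).
So n₁ = (1 + 1/k)·((z_{α/2} + z_β)/d)² = 1.500 × (2.802/0.45)².
n₁ = 1.500 × 38.77 = 58.2.
Round up: n₁ = 59, giving n₂ = 2 × 59 = 118.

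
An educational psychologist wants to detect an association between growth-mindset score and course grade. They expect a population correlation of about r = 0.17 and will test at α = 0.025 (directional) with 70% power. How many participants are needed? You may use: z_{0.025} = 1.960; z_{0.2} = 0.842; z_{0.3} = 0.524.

n = 213

Fisher's z: C = ½·ln((1+r)/(1−r)) = ½·ln(1.4096) = 0.1717.
n = ((z_{α} + z_β)/C)² + 3.
(1.960 + 0.524) / 0.1717 = 2.484 / 0.1717 = 14.467.
n = 14.467² + 3 = 209.30 + 3 = 212.3.
Round up.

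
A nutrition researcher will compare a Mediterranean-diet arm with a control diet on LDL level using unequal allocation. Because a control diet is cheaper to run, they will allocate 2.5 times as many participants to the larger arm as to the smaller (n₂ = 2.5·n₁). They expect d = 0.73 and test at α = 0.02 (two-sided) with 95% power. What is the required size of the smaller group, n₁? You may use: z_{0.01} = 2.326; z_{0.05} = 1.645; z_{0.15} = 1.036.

With allocation ratio k = n₂/n₁ = 2.5, Var(x̄₁−x̄₂) = σ²(1/n₁ + 1/(k·n₁)) = σ²·(k+1)/(k·n₁).
So n₁ = (1 + 1/k)·((z_{α/2} + z_β)/d)² = 1.400 × (3.971/0.73)².
n₁ = 1.400 × 29.59 = 41.4.
Round up: n₁ = 42, giving n₂ = 2.5 × 42 = 105.

n₁ = 42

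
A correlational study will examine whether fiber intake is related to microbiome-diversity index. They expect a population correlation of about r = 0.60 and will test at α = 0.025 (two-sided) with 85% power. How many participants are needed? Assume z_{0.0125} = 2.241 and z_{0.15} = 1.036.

n = 26

Fisher's z: C = ½·ln((1+r)/(1−r)) = ½·ln(4.0000) = 0.6931.
n = ((z_{α/2} + z_β)/C)² + 3.
(2.241 + 1.036) / 0.6931 = 3.277 / 0.6931 = 4.728.
n = 4.728² + 3 = 22.35 + 3 = 25.4.
Round up.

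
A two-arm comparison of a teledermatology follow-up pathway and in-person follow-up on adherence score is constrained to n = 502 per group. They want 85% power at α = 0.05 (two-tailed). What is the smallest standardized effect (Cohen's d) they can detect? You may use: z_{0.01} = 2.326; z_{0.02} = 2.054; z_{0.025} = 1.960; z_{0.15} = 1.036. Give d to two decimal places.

For two independent groups of n = 502 each: d_min = (z_{α/2} + z_β)·√(2/n).
z-sum = 1.960 + 1.036 = 2.996.
d_min = 2.996 × √(2/502) = 2.996 × 0.0631 = 0.189.

d_min ≈ 0.19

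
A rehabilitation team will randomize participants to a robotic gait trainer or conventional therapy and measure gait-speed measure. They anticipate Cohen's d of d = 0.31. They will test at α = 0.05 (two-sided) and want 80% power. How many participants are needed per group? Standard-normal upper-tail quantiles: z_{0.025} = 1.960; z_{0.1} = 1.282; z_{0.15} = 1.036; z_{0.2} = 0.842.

n = 164 per group

For two independent groups with equal n: n = 2·((z_{α/2} + z_β) / d)².
z_{α/2} + z_β = 1.960 + 0.842 = 2.802.
n = 2 × (2.802 / 0.31)² = 2 × 9.039² = 2 × 81.70 = 163.4.
Round up to the next whole participant.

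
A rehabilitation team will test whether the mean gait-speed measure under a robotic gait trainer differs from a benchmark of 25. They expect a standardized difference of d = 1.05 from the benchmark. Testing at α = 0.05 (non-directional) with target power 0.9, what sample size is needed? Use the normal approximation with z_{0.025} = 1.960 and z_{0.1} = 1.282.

n = 10

For a one-sample test: n = ((z_{α/2} + z_β) / d)².
z_{α/2} + z_β = 1.960 + 1.282 = 3.242.
n = (3.242 / 1.05)² = 3.088² = 9.53.
Round up.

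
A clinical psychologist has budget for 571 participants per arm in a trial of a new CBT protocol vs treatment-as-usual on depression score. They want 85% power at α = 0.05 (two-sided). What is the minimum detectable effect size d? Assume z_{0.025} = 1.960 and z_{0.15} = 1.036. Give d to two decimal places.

For two independent groups of n = 571 each: d_min = (z_{α/2} + z_β)·√(2/n).
z-sum = 1.960 + 1.036 = 2.996.
d_min = 2.996 × √(2/571) = 2.996 × 0.0592 = 0.177.

d_min ≈ 0.18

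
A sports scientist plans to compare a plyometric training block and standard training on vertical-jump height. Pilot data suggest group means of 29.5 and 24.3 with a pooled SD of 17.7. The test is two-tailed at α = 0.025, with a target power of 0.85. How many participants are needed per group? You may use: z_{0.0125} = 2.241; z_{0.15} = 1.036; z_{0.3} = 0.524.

n = 249 per group

Cohen's d = |M₁ − M₂| / SD_pooled = |29.5 − 24.3| / 17.7 = 5.2 / 17.7 = 0.294.
For two independent groups with equal n: n = 2·((z_{α/2} + z_β) / d)².
z_{α/2} + z_β = 2.241 + 1.036 = 3.277.
n = 2 × (3.277 / 0.294)² = 2 × 11.146² = 2 × 124.24 = 248.5.
Round up to the next whole participant.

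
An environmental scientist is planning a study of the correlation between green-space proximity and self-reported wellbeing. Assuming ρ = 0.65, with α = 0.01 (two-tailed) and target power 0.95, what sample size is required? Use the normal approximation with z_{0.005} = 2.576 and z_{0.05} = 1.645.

Fisher's z: C = ½·ln((1+r)/(1−r)) = ½·ln(4.7143) = 0.7753.
n = ((z_{α/2} + z_β)/C)² + 3.
(2.576 + 1.645) / 0.7753 = 4.221 / 0.7753 = 5.444.
n = 5.444² + 3 = 29.64 + 3 = 32.6.
Round up.

n = 33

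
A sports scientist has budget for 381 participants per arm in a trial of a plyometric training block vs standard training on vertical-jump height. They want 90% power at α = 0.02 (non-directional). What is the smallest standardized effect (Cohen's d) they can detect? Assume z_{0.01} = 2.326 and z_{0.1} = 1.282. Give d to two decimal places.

d_min ≈ 0.26

For two independent groups of n = 381 each: d_min = (z_{α/2} + z_β)·√(2/n).
z-sum = 2.326 + 1.282 = 3.608.
d_min = 3.608 × √(2/381) = 3.608 × 0.0725 = 0.261.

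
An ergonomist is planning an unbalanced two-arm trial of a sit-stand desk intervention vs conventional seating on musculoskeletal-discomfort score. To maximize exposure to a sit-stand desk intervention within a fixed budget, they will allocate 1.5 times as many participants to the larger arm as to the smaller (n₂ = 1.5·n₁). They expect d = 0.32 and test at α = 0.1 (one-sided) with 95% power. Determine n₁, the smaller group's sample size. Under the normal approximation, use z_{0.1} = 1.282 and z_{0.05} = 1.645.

With allocation ratio k = n₂/n₁ = 1.5, Var(x̄₁−x̄₂) = σ²(1/n₁ + 1/(k·n₁)) = σ²·(k+1)/(k·n₁).
So n₁ = (1 + 1/k)·((z_{α} + z_β)/d)² = 1.667 × (2.927/0.32)².
n₁ = 1.667 × 83.67 = 139.4.
Round up: n₁ = 140, giving n₂ = 1.5 × 140 = 210.

n₁ = 140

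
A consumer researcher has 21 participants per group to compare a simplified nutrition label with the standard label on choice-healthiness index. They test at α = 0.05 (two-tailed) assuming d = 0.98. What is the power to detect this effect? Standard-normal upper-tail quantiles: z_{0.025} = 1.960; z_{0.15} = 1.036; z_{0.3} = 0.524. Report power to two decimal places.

power ≈ 0.89

For two equal groups, power = Φ(d·√(n/2) − z_{α/2}).
d·√(n/2) = 0.98 × √(21/2) = 0.98 × 3.240 = 3.176.
z_β = 3.176 − 1.960 = 1.216.
Power = Φ(1.216) = 0.888.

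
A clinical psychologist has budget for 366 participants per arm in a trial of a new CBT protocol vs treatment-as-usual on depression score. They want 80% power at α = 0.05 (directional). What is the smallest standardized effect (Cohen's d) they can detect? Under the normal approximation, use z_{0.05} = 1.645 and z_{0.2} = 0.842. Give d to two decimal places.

d_min ≈ 0.18

For two independent groups of n = 366 each: d_min = (z_{α} + z_β)·√(2/n).
z-sum = 1.645 + 0.842 = 2.487.
d_min = 2.487 × √(2/366) = 2.487 × 0.0739 = 0.184.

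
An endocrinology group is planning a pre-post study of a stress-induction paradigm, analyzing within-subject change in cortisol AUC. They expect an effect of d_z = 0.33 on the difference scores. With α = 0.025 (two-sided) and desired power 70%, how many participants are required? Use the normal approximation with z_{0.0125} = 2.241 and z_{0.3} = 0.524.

n = 71 pairs

For a paired (one-sample on differences) test: n = ((z_{α/2} + z_β) / d)².
z_{α/2} + z_β = 2.241 + 0.524 = 2.765.
n = (2.765 / 0.33)² = 8.379² = 70.20.
Round up.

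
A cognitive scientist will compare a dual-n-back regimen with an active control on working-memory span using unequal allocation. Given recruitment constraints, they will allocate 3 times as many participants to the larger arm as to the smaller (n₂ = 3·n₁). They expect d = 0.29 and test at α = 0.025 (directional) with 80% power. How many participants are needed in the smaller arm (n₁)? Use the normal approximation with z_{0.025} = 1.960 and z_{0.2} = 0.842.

With allocation ratio k = n₂/n₁ = 3, Var(x̄₁−x̄₂) = σ²(1/n₁ + 1/(k·n₁)) = σ²·(k+1)/(k·n₁).
So n₁ = (1 + 1/k)·((z_{α} + z_β)/d)² = 1.333 × (2.802/0.29)².
n₁ = 1.333 × 93.36 = 124.5.
Round up: n₁ = 125, giving n₂ = 3 × 125 = 375.

n₁ = 125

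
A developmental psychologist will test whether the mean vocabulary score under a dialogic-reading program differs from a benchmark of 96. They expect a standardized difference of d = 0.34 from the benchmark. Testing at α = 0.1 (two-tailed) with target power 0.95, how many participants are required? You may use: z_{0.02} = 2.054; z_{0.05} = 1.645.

For a one-sample test: n = ((z_{α/2} + z_β) / d)².
z_{α/2} + z_β = 1.645 + 1.645 = 3.290.
n = (3.290 / 0.34)² = 9.676² = 93.63.
Round up.

n = 94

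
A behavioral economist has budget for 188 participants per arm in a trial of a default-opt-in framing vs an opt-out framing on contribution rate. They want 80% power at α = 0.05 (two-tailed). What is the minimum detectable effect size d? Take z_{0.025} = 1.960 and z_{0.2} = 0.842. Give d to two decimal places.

For two independent groups of n = 188 each: d_min = (z_{α/2} + z_β)·√(2/n).
z-sum = 1.960 + 0.842 = 2.802.
d_min = 2.802 × √(2/188) = 2.802 × 0.1031 = 0.289.

d_min ≈ 0.29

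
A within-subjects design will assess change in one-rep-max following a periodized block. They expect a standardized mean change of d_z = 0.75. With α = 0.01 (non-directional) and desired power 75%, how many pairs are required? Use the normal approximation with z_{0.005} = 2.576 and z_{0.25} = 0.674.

For a paired (one-sample on differences) test: n = ((z_{α/2} + z_β) / d)².
z_{α/2} + z_β = 2.576 + 0.674 = 3.250.
n = (3.250 / 0.75)² = 4.333² = 18.78.
Round up.

n = 19 pairs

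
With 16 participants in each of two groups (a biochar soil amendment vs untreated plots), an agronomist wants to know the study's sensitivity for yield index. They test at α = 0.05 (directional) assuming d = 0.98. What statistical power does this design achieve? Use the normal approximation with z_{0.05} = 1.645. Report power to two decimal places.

For two equal groups, power = Φ(d·√(n/2) − z_{α}).
d·√(n/2) = 0.98 × √(16/2) = 0.98 × 2.828 = 2.772.
z_β = 2.772 − 1.645 = 1.127.
Power = Φ(1.127) = 0.870.

power ≈ 0.87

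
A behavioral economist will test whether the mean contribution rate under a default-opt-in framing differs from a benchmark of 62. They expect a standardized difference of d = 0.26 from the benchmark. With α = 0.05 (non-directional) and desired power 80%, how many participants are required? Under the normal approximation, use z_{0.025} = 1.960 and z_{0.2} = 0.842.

For a one-sample test: n = ((z_{α/2} + z_β) / d)².
z_{α/2} + z_β = 1.960 + 0.842 = 2.802.
n = (2.802 / 0.26)² = 10.777² = 116.14.
Round up.

n = 117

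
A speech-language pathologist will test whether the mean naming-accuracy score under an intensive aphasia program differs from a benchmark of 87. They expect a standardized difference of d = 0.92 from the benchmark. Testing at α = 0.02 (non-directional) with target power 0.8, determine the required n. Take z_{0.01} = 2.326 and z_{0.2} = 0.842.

For a one-sample test: n = ((z_{α/2} + z_β) / d)².
z_{α/2} + z_β = 2.326 + 0.842 = 3.168.
n = (3.168 / 0.92)² = 3.443² = 11.86.
Round up.

n = 12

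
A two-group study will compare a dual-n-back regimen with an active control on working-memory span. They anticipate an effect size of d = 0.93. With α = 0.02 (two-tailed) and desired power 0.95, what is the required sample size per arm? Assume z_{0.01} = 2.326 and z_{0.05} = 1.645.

For two independent groups with equal n: n = 2·((z_{α/2} + z_β) / d)².
z_{α/2} + z_β = 2.326 + 1.645 = 3.971.
n = 2 × (3.971 / 0.93)² = 2 × 4.270² = 2 × 18.23 = 36.5.
Round up to the next whole participant.

n = 37 per group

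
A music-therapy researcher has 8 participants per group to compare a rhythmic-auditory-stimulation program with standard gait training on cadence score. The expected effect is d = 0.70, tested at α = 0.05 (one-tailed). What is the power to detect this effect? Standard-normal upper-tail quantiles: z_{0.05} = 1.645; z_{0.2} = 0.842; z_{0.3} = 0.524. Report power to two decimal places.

For two equal groups, power = Φ(d·√(n/2) − z_{α}).
d·√(n/2) = 0.70 × √(8/2) = 0.70 × 2.000 = 1.400.
z_β = 1.400 − 1.645 = -0.245.
Power = Φ(-0.245) = 0.403.

power ≈ 0.40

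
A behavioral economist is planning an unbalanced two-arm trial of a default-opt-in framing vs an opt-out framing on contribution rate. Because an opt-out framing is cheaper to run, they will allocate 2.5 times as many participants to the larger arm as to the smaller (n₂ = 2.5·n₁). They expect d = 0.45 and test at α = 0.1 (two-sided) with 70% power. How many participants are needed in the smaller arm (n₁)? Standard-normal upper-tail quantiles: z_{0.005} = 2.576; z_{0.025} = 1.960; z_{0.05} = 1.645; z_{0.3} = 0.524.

With allocation ratio k = n₂/n₁ = 2.5, Var(x̄₁−x̄₂) = σ²(1/n₁ + 1/(k·n₁)) = σ²·(k+1)/(k·n₁).
So n₁ = (1 + 1/k)·((z_{α/2} + z_β)/d)² = 1.400 × (2.169/0.45)².
n₁ = 1.400 × 23.23 = 32.5.
Round up: n₁ = 33, giving n₂ = ⌈2.5 × 33⌉ = ⌈82.5⌉ = 83.

n₁ = 33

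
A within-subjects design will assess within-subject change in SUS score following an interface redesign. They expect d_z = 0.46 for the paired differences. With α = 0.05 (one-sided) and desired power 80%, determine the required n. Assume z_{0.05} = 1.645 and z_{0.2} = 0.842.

For a paired (one-sample on differences) test: n = ((z_{α} + z_β) / d)².
z_{α} + z_β = 1.645 + 0.842 = 2.487.
n = (2.487 / 0.46)² = 5.407² = 29.23.
Round up.

n = 30 pairs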